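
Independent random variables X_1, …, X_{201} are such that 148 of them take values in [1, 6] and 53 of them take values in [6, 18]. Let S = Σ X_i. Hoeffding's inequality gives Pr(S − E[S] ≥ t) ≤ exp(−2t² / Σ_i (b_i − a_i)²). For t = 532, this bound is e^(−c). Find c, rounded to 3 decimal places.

49.951

Σ(b_i − a_i)² = 148·5² + 53·12² = 11332.
c = 2t² / 11332 = 2·532² / 11332 = 49.9513.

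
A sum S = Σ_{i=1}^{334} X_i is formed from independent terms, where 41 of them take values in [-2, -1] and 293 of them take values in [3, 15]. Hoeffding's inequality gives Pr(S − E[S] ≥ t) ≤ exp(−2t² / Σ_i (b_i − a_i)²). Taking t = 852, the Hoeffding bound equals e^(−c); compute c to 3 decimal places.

34.376

Σ(b_i − a_i)² = 41·1² + 293·12² = 42233.
c = 2t² / 42233 = 2·852² / 42233 = 34.3762.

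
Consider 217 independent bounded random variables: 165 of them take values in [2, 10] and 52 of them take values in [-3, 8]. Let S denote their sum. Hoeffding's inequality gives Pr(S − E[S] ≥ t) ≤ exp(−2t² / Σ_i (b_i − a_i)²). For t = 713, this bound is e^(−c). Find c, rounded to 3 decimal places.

Σ(b_i − a_i)² = 165·8² + 52·11² = 16852.
c = 2t² / 16852 = 2·713² / 16852 = 60.3334.

60.333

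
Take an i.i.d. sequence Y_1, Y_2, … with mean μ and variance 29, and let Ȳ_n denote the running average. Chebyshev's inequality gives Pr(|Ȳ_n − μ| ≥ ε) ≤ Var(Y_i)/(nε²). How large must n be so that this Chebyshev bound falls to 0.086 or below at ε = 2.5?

54

Require 29/(n·2.5²) ≤ 0.086, i.e. n ≥ 29/(0.086·2.5²) = 53.953.
The smallest integer n is 54.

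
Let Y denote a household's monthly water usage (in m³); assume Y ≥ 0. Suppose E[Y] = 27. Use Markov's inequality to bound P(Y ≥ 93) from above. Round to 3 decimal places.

Markov's inequality: for a non-negative random variable, P(Y ≥ a) ≤ E[Y]/a.
Here E[Y] = 27 and a = 93, so the bound is 27/93 = 0.2903.

0.290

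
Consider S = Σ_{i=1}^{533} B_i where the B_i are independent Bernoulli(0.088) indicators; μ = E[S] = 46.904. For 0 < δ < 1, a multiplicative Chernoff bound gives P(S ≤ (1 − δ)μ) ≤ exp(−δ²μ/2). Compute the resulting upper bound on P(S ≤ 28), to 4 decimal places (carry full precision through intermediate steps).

0.0222

Write 28 = (1 − δ)μ, so δ = 1 − 28/46.904 = 0.403036…
Then the exponent is δ²μ/2 = (μ − 28)²/(2μ) = 3.809496.
Bound = exp(−3.809496) = 0.02216.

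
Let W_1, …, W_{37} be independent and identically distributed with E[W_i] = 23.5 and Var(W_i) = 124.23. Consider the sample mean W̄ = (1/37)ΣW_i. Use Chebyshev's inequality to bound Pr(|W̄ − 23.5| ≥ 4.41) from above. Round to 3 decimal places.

0.173

Var(W̄) = Var(W_i)/n = 124.23/37 = 3.3576.
Chebyshev: Pr(|W̄ − 23.5| ≥ 4.41) ≤ Var(W̄)/(4.41)² = 124.23/(37·4.41²) = 0.1726.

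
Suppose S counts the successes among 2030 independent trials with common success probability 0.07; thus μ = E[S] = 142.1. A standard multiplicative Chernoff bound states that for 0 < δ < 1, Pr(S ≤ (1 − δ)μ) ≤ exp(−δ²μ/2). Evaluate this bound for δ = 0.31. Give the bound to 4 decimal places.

0.0011

Exponent = δ²μ/2 = 0.31²·142.1/2 = 6.8279.
Bound = exp(−6.8279) = 0.00108.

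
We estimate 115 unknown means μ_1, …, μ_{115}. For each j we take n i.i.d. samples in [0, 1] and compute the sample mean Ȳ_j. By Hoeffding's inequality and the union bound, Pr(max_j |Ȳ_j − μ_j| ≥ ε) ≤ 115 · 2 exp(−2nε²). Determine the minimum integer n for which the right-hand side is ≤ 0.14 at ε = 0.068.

801

Need 2·115·exp(−2nε²) ≤ 0.14, i.e. exp(−2nε²) ≤ 0.14/230.
So 2nε² ≥ ln(230/0.14) = 7.404192.
Hence n ≥ 7.404192/(2·0.068²) = 800.626.
The smallest integer n is 801.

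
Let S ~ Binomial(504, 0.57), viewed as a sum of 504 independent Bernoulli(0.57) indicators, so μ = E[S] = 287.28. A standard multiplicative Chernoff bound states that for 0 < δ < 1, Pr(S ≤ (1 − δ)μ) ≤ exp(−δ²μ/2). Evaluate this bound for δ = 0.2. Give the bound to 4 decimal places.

Exponent = δ²μ/2 = 0.2²·287.28/2 = 5.7456.
Bound = exp(−5.7456) = 0.00320.

0.0032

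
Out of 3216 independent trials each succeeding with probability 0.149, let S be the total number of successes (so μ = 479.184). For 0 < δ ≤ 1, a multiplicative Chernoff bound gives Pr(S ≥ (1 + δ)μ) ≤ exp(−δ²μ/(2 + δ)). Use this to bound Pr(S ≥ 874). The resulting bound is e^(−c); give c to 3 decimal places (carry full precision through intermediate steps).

Write 874 = (1 + δ)μ, so δ = 874/479.184 − 1 = 0.823934…
Then the exponent is δ²μ/(2 + δ) = (874 − μ)² / (μ·(2 + δ)) = 115.194736.

115.195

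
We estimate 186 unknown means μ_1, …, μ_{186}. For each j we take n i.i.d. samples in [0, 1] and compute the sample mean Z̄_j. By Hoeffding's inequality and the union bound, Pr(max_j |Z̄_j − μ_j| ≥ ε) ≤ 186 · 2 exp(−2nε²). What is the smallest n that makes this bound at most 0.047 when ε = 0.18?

139

Need 2·186·exp(−2nε²) ≤ 0.047, i.e. exp(−2nε²) ≤ 0.047/372.
So 2nε² ≥ ln(372/0.047) = 8.976502.
Hence n ≥ 8.976502/(2·0.18²) = 138.526.
The smallest integer n is 139.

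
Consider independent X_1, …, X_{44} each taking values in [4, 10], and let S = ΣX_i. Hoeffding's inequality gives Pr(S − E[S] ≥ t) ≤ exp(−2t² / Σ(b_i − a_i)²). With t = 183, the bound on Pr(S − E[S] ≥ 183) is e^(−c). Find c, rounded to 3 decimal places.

42.284

Σ(b_i − a_i)² = 44·(6)² = 1584.
c = 2t²/1584 = 2·183²/1584 = 42.2841.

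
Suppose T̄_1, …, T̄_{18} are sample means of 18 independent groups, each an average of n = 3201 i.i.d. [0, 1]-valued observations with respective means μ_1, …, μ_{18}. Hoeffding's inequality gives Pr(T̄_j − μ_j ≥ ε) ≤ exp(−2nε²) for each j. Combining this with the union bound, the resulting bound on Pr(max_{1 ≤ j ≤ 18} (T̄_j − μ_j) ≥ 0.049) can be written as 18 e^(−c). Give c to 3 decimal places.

15.371

Union bound over the 18 events: Pr(max_{1 ≤ j ≤ 18} (T̄_j − μ_j) ≥ 0.049) ≤ 18·exp(−2nε²) = 18 exp(−2·3201·0.049²).
So c = 2·3201·0.049² = 15.3712.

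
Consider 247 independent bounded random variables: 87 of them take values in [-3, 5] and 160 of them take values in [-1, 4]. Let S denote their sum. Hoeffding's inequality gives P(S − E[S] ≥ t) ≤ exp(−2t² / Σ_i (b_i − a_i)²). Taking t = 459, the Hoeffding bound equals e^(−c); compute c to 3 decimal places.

Σ(b_i − a_i)² = 87·8² + 160·5² = 9568.
c = 2t² / 9568 = 2·459² / 9568 = 44.0387.

44.039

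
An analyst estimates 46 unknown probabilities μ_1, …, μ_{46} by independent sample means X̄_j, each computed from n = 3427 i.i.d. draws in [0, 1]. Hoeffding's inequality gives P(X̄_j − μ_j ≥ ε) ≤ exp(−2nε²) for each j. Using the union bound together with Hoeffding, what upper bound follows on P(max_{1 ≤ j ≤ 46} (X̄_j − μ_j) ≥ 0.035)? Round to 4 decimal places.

0.0104

Per-experiment Hoeffding bound: exp(−2·3427·0.035²) = exp(−8.39615) = 0.00022573.
Union bound over 46 events: 46·0.00022573 = 0.01038.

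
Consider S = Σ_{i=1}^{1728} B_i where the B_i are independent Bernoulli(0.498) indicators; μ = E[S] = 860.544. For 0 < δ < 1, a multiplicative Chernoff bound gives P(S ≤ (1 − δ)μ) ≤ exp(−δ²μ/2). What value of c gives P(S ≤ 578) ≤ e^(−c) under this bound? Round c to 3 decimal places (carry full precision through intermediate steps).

46.384

Write 578 = (1 − δ)μ, so δ = 1 − 578/860.544 = 0.3283318…
Then the exponent is δ²μ/2 = (μ − 578)²/(2μ) = 46.384097.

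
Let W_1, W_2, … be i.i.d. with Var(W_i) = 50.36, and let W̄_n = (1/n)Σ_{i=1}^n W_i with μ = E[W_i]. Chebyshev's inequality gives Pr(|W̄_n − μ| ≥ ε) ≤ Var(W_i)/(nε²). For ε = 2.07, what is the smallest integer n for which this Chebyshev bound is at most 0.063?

Require 50.36/(n·2.07²) ≤ 0.063, i.e. n ≥ 50.36/(0.063·2.07²) = 186.554.
The smallest integer n is 187.

187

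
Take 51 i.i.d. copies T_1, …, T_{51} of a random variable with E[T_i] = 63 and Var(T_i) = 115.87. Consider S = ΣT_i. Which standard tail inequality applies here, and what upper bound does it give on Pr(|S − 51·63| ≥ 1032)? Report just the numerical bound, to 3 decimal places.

With mean and variance of each term known, Chebyshev's inequality bounds the deviation of the sum (or sample mean).
Var(S) = n·Var(T_i) = 51·115.87 = 5909.37.
Chebyshev: Pr(|S − 51·63| ≥ 1032) ≤ Var(S)/1032² = 5909.37/1065024 = 0.0055.

0.006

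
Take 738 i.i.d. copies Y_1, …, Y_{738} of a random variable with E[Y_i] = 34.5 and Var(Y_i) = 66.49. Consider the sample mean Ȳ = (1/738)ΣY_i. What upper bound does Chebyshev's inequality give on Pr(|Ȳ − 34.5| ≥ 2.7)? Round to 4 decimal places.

Var(Ȳ) = Var(Y_i)/n = 66.49/738 = 0.090095.
Chebyshev: Pr(|Ȳ − 34.5| ≥ 2.7) ≤ Var(Ȳ)/(2.7)² = 66.49/(738·2.7²) = 0.0124.

0.0124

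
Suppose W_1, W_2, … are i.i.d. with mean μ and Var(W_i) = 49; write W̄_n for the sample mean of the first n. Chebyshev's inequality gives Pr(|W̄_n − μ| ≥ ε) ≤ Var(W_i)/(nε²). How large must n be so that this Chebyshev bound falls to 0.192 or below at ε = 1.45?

122

Require 49/(n·1.45²) ≤ 0.192, i.e. n ≥ 49/(0.192·1.45²) = 121.383.
The smallest integer n is 122.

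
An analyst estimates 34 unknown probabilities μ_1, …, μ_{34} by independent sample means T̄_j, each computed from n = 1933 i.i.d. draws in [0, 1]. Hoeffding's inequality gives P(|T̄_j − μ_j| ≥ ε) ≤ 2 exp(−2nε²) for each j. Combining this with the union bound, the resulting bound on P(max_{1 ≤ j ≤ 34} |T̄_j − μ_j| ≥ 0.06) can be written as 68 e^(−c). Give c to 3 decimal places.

Union bound over the 34 events: P(max_{1 ≤ j ≤ 34} |T̄_j − μ_j| ≥ 0.06) ≤ 34·2·exp(−2nε²) = 68 exp(−2·1933·0.06²).
So c = 2·1933·0.06² = 13.9176.

13.918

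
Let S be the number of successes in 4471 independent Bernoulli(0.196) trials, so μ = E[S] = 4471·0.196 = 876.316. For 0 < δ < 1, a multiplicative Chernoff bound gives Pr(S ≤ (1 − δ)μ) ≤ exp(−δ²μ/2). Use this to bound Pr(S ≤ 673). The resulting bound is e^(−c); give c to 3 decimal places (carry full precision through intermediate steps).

23.586

Write 673 = (1 − δ)μ, so δ = 1 − 673/876.316 = 0.2320122…
Then the exponent is δ²μ/2 = (μ − 673)²/(2μ) = 23.585896.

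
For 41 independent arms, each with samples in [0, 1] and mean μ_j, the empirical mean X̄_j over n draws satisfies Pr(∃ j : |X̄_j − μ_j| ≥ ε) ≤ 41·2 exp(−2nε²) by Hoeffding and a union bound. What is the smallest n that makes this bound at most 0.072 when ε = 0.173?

Need 2·41·exp(−2nε²) ≤ 0.072, i.e. exp(−2nε²) ≤ 0.072/82.
So 2nε² ≥ ln(82/0.072) = 7.037808.
Hence n ≥ 7.037808/(2·0.173²) = 117.575.
The smallest integer n is 118.

118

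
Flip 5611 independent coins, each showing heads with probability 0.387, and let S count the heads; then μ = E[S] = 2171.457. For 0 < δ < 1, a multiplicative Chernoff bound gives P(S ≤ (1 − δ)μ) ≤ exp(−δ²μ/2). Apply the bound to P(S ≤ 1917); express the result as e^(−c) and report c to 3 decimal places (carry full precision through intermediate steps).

Write 1917 = (1 − δ)μ, so δ = 1 − 1917/2171.457 = 0.1171826…
Then the exponent is δ²μ/2 = (μ − 1917)²/(2μ) = 14.908968.

14.909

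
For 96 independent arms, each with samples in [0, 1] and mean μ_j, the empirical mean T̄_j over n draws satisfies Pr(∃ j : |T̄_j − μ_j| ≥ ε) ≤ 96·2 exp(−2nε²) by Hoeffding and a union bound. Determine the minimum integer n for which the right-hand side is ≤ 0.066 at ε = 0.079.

639

Need 2·96·exp(−2nε²) ≤ 0.066, i.e. exp(−2nε²) ≤ 0.066/192.
So 2nε² ≥ ln(192/0.066) = 7.975596.
Hence n ≥ 7.975596/(2·0.079²) = 638.968.
The smallest integer n is 639.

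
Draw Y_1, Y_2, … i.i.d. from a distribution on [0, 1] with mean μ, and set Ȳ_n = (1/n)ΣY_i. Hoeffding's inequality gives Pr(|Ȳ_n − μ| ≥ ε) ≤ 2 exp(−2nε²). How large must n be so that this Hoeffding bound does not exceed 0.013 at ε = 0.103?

238

Require 2·exp(−2nε²) ≤ 0.013, i.e. 2nε² ≥ ln(2/0.013) = 5.035953.
So n ≥ 5.035953 / (2·0.103²) = 237.343.
The smallest integer n is 238.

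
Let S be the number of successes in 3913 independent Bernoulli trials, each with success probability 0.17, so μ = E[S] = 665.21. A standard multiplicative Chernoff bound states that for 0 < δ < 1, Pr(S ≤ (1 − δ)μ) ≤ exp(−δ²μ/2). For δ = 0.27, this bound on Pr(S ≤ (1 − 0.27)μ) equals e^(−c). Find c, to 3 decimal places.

c = δ²μ/2 = 0.27²·665.21/2 = 24.2469.

24.247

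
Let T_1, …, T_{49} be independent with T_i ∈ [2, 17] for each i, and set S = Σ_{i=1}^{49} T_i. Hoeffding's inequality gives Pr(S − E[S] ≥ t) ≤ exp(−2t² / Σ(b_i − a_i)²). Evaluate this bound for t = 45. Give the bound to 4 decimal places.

Σ(b_i − a_i)² = 49·(15)² = 11025.
Exponent = 2·45²/11025 = 0.3673.
Bound = exp(−0.3673) = 0.69257.

0.6926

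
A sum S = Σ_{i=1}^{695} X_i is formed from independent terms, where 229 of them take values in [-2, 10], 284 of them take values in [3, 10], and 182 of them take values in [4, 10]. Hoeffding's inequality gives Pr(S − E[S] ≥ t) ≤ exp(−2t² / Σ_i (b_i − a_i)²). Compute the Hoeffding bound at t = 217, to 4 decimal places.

Σ(b_i − a_i)² = 229·12² + 284·7² + 182·6² = 53444.
Exponent = 2·217² / 53444 = 1.76218.
Bound = exp(−1.76218) = 0.17167.

0.1717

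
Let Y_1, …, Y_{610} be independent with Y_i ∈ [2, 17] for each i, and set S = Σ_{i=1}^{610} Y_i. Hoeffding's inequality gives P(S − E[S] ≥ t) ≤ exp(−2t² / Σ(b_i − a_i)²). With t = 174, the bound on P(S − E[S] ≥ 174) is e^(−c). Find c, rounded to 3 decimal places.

0.441

Σ(b_i − a_i)² = 610·(15)² = 137250.
c = 2t²/137250 = 2·174²/137250 = 0.4412.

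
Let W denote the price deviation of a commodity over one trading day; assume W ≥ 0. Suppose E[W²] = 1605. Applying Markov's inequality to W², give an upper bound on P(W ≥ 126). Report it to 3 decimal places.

0.101

Since W ≥ 0, the event {W ≥ 126} is the same as {W² ≥ 15876}.
Markov's inequality applied to W² gives P(W² ≥ 15876) ≤ E[W²]/15876 = 1605/15876 = 0.1011.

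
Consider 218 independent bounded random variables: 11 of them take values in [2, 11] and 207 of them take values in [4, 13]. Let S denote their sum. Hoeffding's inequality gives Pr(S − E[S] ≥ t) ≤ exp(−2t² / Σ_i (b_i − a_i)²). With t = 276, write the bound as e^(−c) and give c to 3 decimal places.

8.628

Σ(b_i − a_i)² = 11·9² + 207·9² = 17658.
c = 2t² / 17658 = 2·276² / 17658 = 8.6279.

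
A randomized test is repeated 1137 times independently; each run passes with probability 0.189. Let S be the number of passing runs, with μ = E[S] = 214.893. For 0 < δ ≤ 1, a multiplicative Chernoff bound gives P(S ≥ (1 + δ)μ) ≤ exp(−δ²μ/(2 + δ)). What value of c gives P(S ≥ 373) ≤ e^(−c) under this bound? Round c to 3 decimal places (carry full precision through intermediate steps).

42.521

Write 373 = (1 + δ)μ, so δ = 373/214.893 − 1 = 0.7357476…
Then the exponent is δ²μ/(2 + δ) = (373 − μ)² / (μ·(2 + δ)) = 42.521043.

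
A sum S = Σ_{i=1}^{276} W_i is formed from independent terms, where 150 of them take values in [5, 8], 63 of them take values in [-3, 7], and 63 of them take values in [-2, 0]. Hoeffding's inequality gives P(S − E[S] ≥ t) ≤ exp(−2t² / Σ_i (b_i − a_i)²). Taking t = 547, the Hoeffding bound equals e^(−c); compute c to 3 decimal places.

Σ(b_i − a_i)² = 150·3² + 63·10² + 63·2² = 7902.
c = 2t² / 7902 = 2·547² / 7902 = 75.7299.

75.730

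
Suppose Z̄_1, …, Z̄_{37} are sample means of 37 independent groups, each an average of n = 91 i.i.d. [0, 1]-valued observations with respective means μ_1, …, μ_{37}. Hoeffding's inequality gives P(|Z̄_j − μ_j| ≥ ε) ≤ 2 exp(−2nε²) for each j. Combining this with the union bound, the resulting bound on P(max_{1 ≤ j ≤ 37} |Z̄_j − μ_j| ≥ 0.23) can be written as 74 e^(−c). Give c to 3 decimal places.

9.628

Union bound over the 37 events: P(max_{1 ≤ j ≤ 37} |Z̄_j − μ_j| ≥ 0.23) ≤ 37·2·exp(−2nε²) = 74 exp(−2·91·0.23²).
So c = 2·91·0.23² = 9.6278.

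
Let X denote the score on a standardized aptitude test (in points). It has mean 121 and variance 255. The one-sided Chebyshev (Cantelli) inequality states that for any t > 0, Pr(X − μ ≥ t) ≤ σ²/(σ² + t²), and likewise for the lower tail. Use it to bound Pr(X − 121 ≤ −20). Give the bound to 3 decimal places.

Here σ² = 255 and t = 20, so σ² + t² = 655.
Cantelli's bound: 255/655 = 0.3893.

0.389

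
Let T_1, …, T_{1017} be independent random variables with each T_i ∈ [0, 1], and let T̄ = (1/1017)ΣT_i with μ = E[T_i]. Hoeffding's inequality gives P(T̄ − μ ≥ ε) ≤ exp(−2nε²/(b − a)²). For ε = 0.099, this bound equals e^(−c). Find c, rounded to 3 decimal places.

c = 2nε²/(b − a)² = 2·1017·0.099² / 1² = 19.9352.

19.935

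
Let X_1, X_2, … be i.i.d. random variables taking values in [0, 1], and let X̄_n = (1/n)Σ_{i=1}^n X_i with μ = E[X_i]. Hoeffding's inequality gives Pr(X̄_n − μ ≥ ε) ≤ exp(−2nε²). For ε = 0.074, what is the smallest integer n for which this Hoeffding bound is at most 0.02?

Require exp(−2nε²) ≤ 0.02, i.e. 2nε² ≥ ln(1/0.02) = 3.912023.
So n ≥ 3.912023 / (2·0.074²) = 357.197.
The smallest integer n is 358.

358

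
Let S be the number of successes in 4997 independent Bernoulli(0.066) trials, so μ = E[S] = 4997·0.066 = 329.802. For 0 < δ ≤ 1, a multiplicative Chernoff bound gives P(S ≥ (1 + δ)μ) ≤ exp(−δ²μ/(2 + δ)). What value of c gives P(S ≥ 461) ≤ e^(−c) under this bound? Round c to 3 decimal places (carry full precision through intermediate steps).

Write 461 = (1 + δ)μ, so δ = 461/329.802 − 1 = 0.3978084…
Then the exponent is δ²μ/(2 + δ) = (461 − μ)² / (μ·(2 + δ)) = 21.766403.

21.766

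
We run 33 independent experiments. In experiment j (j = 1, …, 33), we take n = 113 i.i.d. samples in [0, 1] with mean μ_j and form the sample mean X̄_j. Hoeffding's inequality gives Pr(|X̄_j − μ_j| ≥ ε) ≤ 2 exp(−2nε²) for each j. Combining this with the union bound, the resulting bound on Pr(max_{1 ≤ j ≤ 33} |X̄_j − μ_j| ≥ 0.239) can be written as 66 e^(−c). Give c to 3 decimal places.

12.909

Union bound over the 33 events: Pr(max_{1 ≤ j ≤ 33} |X̄_j − μ_j| ≥ 0.239) ≤ 33·2·exp(−2nε²) = 66 exp(−2·113·0.239²).
So c = 2·113·0.239² = 12.9093.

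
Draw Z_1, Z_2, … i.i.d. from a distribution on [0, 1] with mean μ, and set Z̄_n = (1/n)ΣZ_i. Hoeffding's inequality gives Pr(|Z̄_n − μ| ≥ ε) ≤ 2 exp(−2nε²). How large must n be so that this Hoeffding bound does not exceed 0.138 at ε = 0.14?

69

Require 2·exp(−2nε²) ≤ 0.138, i.e. 2nε² ≥ ln(2/0.138) = 2.673649.
So n ≥ 2.673649 / (2·0.14²) = 68.205.
The smallest integer n is 69.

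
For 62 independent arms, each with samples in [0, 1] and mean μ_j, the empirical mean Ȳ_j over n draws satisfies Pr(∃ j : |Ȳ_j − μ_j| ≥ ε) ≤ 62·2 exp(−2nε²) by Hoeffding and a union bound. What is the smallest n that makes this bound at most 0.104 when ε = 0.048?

Need 2·62·exp(−2nε²) ≤ 0.104, i.e. exp(−2nε²) ≤ 0.104/124.
So 2nε² ≥ ln(124/0.104) = 7.083646.
Hence n ≥ 7.083646/(2·0.048²) = 1537.250.
The smallest integer n is 1538.

1538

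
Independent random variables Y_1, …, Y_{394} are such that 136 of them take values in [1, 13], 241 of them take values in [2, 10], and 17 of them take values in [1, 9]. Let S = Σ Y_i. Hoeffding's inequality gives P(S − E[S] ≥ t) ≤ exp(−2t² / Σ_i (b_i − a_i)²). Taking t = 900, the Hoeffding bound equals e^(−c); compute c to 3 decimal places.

44.880

Σ(b_i − a_i)² = 136·12² + 241·8² + 17·8² = 36096.
c = 2t² / 36096 = 2·900² / 36096 = 44.8803.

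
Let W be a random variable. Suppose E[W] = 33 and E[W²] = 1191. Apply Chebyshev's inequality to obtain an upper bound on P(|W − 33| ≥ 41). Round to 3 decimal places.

Var(W) = E[W²] − (E[W])² = 1191 − 1089 = 102.
Chebyshev's inequality: P(|W − μ| ≥ t) ≤ Var(W)/t² = 102/1681 = 0.0607.

0.061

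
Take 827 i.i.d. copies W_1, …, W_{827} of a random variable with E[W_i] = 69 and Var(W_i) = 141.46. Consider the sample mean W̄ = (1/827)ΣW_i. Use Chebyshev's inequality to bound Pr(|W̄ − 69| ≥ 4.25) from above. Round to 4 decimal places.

0.0095

Var(W̄) = Var(W_i)/n = 141.46/827 = 0.17105.
Chebyshev: Pr(|W̄ − 69| ≥ 4.25) ≤ Var(W̄)/(4.25)² = 141.46/(827·4.25²) = 0.0095.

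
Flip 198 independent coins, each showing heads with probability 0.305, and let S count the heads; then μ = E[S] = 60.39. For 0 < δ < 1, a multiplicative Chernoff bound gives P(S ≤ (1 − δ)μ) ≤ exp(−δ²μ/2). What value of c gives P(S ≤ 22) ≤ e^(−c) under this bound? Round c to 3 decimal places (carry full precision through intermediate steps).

12.202

Write 22 = (1 − δ)μ, so δ = 1 − 22/60.39 = 0.6357013…
Then the exponent is δ²μ/2 = (μ − 22)²/(2μ) = 12.202286.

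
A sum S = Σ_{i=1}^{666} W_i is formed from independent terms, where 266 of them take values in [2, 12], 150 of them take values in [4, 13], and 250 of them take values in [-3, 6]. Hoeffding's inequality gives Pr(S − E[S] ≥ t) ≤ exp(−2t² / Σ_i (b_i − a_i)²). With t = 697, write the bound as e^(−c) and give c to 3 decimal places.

Σ(b_i − a_i)² = 266·10² + 150·9² + 250·9² = 59000.
c = 2t² / 59000 = 2·697² / 59000 = 16.4681.

16.468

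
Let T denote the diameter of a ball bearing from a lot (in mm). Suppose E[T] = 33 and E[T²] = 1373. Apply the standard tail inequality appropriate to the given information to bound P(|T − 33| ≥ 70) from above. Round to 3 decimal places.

0.058

The first two moments determine the variance, so Chebyshev's inequality is the sharpest standard bound available.
Var(T) = E[T²] − (E[T])² = 1373 − 1089 = 284.
Chebyshev's inequality: P(|T − μ| ≥ t) ≤ Var(T)/t² = 284/4900 = 0.0580.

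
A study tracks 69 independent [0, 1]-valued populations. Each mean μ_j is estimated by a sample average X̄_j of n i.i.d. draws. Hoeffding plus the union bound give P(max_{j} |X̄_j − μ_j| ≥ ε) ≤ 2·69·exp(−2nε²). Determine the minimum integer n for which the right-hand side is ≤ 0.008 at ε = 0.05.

Need 2·69·exp(−2nε²) ≤ 0.008, i.e. exp(−2nε²) ≤ 0.008/138.
So 2nε² ≥ ln(138/0.008) = 9.755567.
Hence n ≥ 9.755567/(2·0.05²) = 1951.113.
The smallest integer n is 1952.

1952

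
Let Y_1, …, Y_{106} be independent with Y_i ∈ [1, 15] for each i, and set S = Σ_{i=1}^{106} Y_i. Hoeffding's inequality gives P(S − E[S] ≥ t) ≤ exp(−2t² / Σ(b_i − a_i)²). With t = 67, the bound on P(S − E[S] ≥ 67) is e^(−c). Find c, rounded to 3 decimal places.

Σ(b_i − a_i)² = 106·(14)² = 20776.
c = 2t²/20776 = 2·67²/20776 = 0.4321.

0.432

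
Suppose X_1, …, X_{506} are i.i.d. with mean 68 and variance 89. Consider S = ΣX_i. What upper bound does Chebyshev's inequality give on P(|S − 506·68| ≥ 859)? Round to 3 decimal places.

0.061

Var(S) = n·Var(X_i) = 506·89 = 45034.
Chebyshev: P(|S − 506·68| ≥ 859) ≤ Var(S)/859² = 45034/737881 = 0.0610.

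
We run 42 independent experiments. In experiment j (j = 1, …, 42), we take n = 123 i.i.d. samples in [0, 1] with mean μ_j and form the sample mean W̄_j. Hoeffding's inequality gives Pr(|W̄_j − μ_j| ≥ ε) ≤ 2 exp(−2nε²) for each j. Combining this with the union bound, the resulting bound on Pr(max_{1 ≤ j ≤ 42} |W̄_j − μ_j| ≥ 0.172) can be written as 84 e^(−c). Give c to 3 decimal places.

7.278

Union bound over the 42 events: Pr(max_{1 ≤ j ≤ 42} |W̄_j − μ_j| ≥ 0.172) ≤ 42·2·exp(−2nε²) = 84 exp(−2·123·0.172²).
So c = 2·123·0.172² = 7.2777.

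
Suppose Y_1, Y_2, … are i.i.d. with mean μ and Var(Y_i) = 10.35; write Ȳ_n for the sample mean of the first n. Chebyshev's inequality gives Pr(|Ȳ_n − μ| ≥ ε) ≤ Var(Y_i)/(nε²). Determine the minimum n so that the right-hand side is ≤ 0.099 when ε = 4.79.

Require 10.35/(n·4.79²) ≤ 0.099, i.e. n ≥ 10.35/(0.099·4.79²) = 4.557.
The smallest integer n is 5.

5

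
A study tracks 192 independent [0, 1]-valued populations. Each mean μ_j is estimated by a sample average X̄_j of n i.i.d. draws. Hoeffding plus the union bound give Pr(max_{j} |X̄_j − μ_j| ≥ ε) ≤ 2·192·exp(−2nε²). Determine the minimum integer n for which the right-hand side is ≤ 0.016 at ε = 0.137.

Need 2·192·exp(−2nε²) ≤ 0.016, i.e. exp(−2nε²) ≤ 0.016/384.
So 2nε² ≥ ln(384/0.016) = 10.085809.
Hence n ≥ 10.085809/(2·0.137²) = 268.683.
The smallest integer n is 269.

269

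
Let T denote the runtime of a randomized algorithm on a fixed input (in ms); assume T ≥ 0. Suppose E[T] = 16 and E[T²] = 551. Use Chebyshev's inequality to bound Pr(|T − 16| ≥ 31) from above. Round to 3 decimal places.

0.307

Var(T) = E[T²] − (E[T])² = 551 − 256 = 295.
Chebyshev's inequality: Pr(|T − μ| ≥ t) ≤ Var(T)/t² = 295/961 = 0.3070.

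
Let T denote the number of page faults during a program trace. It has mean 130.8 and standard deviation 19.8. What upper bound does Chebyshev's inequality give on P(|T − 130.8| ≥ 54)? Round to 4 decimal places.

Chebyshev: P(|T − μ| ≥ t) ≤ Var(T)/t².
Var(T) = σ² = 19.8² = 392.04.
Bound = 392.04 / 2916 = 0.1344.

0.1344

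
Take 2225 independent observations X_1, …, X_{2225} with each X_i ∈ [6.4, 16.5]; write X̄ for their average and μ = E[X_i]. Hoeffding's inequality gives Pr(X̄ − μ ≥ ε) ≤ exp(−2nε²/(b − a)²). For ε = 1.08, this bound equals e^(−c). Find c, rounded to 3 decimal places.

50.882

c = 2nε²/(b − a)² = 2·2225·1.08² / 10.1² = 50.8821.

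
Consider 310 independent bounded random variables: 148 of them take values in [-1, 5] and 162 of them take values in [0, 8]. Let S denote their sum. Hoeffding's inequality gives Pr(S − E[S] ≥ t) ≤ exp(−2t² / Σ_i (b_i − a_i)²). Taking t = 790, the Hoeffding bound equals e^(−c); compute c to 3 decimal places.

Σ(b_i − a_i)² = 148·6² + 162·8² = 15696.
c = 2t² / 15696 = 2·790² / 15696 = 79.5234.

79.523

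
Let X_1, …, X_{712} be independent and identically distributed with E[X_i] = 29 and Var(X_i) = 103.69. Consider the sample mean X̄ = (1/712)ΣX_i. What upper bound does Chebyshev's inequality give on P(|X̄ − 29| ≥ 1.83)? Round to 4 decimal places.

0.0435

Var(X̄) = Var(X_i)/n = 103.69/712 = 0.14563.
Chebyshev: P(|X̄ − 29| ≥ 1.83) ≤ Var(X̄)/(1.83)² = 103.69/(712·1.83²) = 0.0435.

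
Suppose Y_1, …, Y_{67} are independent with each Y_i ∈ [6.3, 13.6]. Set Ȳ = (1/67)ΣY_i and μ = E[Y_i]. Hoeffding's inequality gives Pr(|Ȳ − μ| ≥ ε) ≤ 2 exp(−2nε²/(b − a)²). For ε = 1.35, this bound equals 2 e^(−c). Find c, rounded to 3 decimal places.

4.583

c = 2nε²/(b − a)² = 2·67·1.35² / 7.3² = 4.5828.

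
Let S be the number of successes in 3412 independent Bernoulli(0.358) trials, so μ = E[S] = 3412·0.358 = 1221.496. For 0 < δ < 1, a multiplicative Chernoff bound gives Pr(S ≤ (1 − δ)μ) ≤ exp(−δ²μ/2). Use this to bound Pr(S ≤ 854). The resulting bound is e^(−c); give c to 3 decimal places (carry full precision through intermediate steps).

55.282

Write 854 = (1 − δ)μ, so δ = 1 − 854/1221.496 = 0.3008573…
Then the exponent is δ²μ/2 = (μ − 854)²/(2μ) = 55.281929.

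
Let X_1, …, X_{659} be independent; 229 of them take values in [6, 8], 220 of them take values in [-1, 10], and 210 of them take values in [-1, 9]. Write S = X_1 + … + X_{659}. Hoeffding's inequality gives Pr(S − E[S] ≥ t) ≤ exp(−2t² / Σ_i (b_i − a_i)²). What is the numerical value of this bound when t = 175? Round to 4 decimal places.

Σ(b_i − a_i)² = 229·2² + 220·11² + 210·10² = 48536.
Exponent = 2·175² / 48536 = 1.26195.
Bound = exp(−1.26195) = 0.28310.

0.2831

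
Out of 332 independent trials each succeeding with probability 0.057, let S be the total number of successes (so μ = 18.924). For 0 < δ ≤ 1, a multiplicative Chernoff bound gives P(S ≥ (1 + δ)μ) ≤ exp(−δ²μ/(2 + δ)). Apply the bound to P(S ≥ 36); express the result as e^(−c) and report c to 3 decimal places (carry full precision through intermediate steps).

Write 36 = (1 + δ)μ, so δ = 36/18.924 − 1 = 0.9023462…
Then the exponent is δ²μ/(2 + δ) = (36 − μ)² / (μ·(2 + δ)) = 5.308968.

5.309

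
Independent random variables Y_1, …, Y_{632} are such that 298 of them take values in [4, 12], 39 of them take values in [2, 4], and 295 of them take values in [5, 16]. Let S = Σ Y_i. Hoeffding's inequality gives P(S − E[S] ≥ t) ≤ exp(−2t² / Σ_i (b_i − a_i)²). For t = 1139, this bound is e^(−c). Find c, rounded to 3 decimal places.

Σ(b_i − a_i)² = 298·8² + 39·2² + 295·11² = 54923.
c = 2t² / 54923 = 2·1139² / 54923 = 47.2414.

47.241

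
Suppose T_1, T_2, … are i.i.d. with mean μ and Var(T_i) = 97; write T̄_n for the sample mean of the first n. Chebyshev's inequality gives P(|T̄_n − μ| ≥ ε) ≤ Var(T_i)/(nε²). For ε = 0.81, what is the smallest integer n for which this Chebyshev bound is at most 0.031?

Require 97/(n·0.81²) ≤ 0.031, i.e. n ≥ 97/(0.031·0.81²) = 4769.139.
The smallest integer n is 4770.

4770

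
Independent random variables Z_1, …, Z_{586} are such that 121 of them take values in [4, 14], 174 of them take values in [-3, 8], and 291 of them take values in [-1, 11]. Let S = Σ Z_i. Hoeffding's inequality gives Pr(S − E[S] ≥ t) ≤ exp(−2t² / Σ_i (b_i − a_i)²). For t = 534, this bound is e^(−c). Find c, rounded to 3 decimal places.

7.598

Σ(b_i − a_i)² = 121·10² + 174·11² + 291·12² = 75058.
c = 2t² / 75058 = 2·534² / 75058 = 7.5983.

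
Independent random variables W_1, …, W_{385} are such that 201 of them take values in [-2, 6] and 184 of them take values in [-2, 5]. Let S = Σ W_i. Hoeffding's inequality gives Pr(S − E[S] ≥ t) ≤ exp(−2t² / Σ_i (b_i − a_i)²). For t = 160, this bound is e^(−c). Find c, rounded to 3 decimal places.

Σ(b_i − a_i)² = 201·8² + 184·7² = 21880.
c = 2t² / 21880 = 2·160² / 21880 = 2.3400.

2.340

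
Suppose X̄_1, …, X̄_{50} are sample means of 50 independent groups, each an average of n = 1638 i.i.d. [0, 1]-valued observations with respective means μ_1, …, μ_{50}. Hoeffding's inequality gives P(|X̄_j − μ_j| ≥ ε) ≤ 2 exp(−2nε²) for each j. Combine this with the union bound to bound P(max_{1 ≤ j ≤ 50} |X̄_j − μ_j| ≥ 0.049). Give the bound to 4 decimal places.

0.0384

Per-experiment Hoeffding bound: 2·exp(−2·1638·0.049²) = 2·exp(−7.86568) = 0.00076738.
Union bound over 50 events: 50·0.00076738 = 0.03837.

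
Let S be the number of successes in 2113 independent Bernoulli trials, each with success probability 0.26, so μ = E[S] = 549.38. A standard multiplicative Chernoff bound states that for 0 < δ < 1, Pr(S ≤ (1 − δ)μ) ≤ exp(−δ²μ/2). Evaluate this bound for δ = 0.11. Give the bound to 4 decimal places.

0.0360

Exponent = δ²μ/2 = 0.11²·549.38/2 = 3.3237.
Bound = exp(−3.3237) = 0.03602.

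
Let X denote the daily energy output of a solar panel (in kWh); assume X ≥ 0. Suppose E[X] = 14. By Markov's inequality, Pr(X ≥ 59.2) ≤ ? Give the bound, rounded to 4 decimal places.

0.2365

Markov's inequality: for a non-negative random variable, Pr(X ≥ a) ≤ E[X]/a.
Here E[X] = 14 and a = 59.2, so the bound is 14/59.2 = 0.2365.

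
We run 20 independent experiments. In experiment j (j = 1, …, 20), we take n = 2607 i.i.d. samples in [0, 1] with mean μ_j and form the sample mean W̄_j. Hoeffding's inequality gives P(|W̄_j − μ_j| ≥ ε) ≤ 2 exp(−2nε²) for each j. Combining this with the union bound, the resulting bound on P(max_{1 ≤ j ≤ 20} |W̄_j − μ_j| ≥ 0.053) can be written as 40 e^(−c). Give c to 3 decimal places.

14.646

Union bound over the 20 events: P(max_{1 ≤ j ≤ 20} |W̄_j − μ_j| ≥ 0.053) ≤ 20·2·exp(−2nε²) = 40 exp(−2·2607·0.053²).
So c = 2·2607·0.053² = 14.6461.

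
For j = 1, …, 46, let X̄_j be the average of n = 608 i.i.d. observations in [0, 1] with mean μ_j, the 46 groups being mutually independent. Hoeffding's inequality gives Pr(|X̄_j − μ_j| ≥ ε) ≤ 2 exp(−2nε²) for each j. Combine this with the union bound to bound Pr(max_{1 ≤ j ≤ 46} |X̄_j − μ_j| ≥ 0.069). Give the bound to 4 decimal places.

0.2815

Per-experiment Hoeffding bound: 2·exp(−2·608·0.069²) = 2·exp(−5.78938) = 0.0061198.
Union bound over 46 events: 46·0.0061198 = 0.28151.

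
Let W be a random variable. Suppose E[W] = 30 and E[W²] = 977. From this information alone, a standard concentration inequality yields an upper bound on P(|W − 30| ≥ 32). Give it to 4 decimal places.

0.0752

The first two moments determine the variance, so Chebyshev's inequality is the sharpest standard bound available.
Var(W) = E[W²] − (E[W])² = 977 − 900 = 77.
Chebyshev's inequality: P(|W − μ| ≥ t) ≤ Var(W)/t² = 77/1024 = 0.0752.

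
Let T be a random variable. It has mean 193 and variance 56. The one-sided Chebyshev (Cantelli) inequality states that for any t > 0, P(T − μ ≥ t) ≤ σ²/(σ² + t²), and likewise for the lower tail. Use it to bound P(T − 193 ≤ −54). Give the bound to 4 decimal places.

Here σ² = 56 and t = 54, so σ² + t² = 2972.
Cantelli's bound: 56/2972 = 0.0188.

0.0188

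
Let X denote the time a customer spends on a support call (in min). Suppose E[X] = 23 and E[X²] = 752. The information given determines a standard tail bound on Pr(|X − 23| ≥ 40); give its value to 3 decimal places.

0.139

The first two moments determine the variance, so Chebyshev's inequality is the sharpest standard bound available.
Var(X) = E[X²] − (E[X])² = 752 − 529 = 223.
Chebyshev's inequality: Pr(|X − μ| ≥ t) ≤ Var(X)/t² = 223/1600 = 0.1394.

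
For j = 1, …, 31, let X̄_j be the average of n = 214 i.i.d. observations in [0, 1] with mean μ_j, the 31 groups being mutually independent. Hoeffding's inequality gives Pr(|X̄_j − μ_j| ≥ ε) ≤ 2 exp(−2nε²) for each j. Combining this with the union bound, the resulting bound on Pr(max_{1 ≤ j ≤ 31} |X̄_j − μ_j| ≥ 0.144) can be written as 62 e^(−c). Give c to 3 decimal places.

8.875

Union bound over the 31 events: Pr(max_{1 ≤ j ≤ 31} |X̄_j − μ_j| ≥ 0.144) ≤ 31·2·exp(−2nε²) = 62 exp(−2·214·0.144²).
So c = 2·214·0.144² = 8.8750.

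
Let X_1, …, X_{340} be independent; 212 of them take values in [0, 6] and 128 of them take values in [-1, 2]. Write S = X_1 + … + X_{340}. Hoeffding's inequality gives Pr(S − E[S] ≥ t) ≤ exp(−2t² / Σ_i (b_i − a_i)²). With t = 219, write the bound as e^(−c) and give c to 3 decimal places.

Σ(b_i − a_i)² = 212·6² + 128·3² = 8784.
c = 2t² / 8784 = 2·219² / 8784 = 10.9201.

10.920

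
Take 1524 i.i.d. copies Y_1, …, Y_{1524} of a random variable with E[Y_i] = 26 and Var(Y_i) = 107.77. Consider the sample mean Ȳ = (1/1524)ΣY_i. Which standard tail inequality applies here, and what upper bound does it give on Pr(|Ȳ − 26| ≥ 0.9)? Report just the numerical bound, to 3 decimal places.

0.087

With mean and variance of each term known, Chebyshev's inequality bounds the deviation of the sum (or sample mean).
Var(Ȳ) = Var(Y_i)/n = 107.77/1524 = 0.070715.
Chebyshev: Pr(|Ȳ − 26| ≥ 0.9) ≤ Var(Ȳ)/(0.9)² = 107.77/(1524·0.9²) = 0.0873.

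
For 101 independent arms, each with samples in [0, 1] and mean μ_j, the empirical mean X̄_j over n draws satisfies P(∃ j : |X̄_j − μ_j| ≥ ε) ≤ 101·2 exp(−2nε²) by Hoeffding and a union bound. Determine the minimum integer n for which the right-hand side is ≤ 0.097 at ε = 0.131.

223

Need 2·101·exp(−2nε²) ≤ 0.097, i.e. exp(−2nε²) ≤ 0.097/202.
So 2nε² ≥ ln(202/0.097) = 7.641312.
Hence n ≥ 7.641312/(2·0.131²) = 222.636.
The smallest integer n is 223.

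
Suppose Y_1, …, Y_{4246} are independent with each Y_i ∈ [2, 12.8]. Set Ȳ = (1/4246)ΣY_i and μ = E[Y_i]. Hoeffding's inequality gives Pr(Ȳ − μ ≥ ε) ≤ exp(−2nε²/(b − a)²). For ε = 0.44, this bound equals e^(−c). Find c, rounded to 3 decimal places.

14.095

c = 2nε²/(b − a)² = 2·4246·0.44² / 10.8² = 14.0951.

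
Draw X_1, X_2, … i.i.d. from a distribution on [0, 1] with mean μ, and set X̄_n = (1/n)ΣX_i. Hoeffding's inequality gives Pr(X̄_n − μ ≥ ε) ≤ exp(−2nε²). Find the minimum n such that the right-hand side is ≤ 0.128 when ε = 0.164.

39

Require exp(−2nε²) ≤ 0.128, i.e. 2nε² ≥ ln(1/0.128) = 2.055725.
So n ≥ 2.055725 / (2·0.164²) = 38.216.
The smallest integer n is 39.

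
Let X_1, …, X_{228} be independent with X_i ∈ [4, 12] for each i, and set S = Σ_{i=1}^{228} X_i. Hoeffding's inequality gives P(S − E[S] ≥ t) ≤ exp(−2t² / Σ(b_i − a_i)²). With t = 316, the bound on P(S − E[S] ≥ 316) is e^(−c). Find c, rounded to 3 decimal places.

Σ(b_i − a_i)² = 228·(8)² = 14592.
c = 2t²/14592 = 2·316²/14592 = 13.6864.

13.686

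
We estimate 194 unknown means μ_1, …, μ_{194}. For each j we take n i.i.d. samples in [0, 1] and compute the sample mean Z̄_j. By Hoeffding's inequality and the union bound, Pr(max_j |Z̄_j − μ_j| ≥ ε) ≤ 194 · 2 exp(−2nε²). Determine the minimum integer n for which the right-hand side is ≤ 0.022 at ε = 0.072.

944

Need 2·194·exp(−2nε²) ≤ 0.022, i.e. exp(−2nε²) ≤ 0.022/388.
So 2nε² ≥ ln(388/0.022) = 9.777718.
Hence n ≥ 9.777718/(2·0.072²) = 943.067.
The smallest integer n is 944.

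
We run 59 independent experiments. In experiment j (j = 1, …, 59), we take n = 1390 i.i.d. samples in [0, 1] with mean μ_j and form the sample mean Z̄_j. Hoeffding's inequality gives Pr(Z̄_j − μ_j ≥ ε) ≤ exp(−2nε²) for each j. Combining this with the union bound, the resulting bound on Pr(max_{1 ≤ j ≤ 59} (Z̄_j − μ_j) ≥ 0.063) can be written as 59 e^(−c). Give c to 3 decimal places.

Union bound over the 59 events: Pr(max_{1 ≤ j ≤ 59} (Z̄_j − μ_j) ≥ 0.063) ≤ 59·exp(−2nε²) = 59 exp(−2·1390·0.063²).
So c = 2·1390·0.063² = 11.0338.

11.034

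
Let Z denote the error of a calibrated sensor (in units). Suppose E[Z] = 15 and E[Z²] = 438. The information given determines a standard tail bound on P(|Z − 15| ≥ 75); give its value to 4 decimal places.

0.0379

The first two moments determine the variance, so Chebyshev's inequality is the sharpest standard bound available.
Var(Z) = E[Z²] − (E[Z])² = 438 − 225 = 213.
Chebyshev's inequality: P(|Z − μ| ≥ t) ≤ Var(Z)/t² = 213/5625 = 0.0379.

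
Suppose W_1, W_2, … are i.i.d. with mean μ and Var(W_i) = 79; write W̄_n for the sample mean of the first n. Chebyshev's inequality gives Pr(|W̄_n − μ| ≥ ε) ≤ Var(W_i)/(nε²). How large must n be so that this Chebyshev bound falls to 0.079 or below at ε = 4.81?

Require 79/(n·4.81²) ≤ 0.079, i.e. n ≥ 79/(0.079·4.81²) = 43.222.
The smallest integer n is 44.

44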